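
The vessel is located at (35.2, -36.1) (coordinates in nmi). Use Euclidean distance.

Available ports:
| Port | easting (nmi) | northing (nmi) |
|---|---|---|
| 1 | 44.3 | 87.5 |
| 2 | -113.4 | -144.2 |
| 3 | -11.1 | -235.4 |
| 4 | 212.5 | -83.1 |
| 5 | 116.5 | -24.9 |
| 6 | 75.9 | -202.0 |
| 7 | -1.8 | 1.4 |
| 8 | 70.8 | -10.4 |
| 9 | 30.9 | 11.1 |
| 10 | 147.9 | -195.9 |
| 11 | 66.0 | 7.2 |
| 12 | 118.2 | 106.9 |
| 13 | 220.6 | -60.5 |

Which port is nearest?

Distances from (35.2, -36.1):
1: √((9.1)² + (123.6)²) = √(82.810 + 15276.960) = 123.9 nmi
2: √((-148.6)² + (-108.1)²) = √(22081.960 + 11685.610) = 183.8 nmi
3: √((-46.3)² + (-199.3)²) = √(2143.690 + 39720.490) = 204.6 nmi
4: √((177.3)² + (-47.0)²) = √(31435.290 + 2209.000) = 183.4 nmi
5: √((81.3)² + (11.2)²) = √(6609.690 + 125.440) = 82.1 nmi
6: √((40.7)² + (-165.9)²) = √(1656.490 + 27522.810) = 170.8 nmi
7: √((-37.0)² + (37.5)²) = √(1369.000 + 1406.250) = 52.7 nmi
8: √((35.6)² + (25.7)²) = √(1267.360 + 660.490) = 43.9 nmi
9: √((-4.3)² + (47.2)²) = √(18.490 + 2227.840) = 47.4 nmi
10: √((112.7)² + (-159.8)²) = √(12701.290 + 25536.040) = 195.5 nmi
11: √((30.8)² + (43.3)²) = √(948.640 + 1874.890) = 53.1 nmi
12: √((83.0)² + (143.0)²) = √(6889.000 + 20449.000) = 165.3 nmi
13: √((185.4)² + (-24.4)²) = √(34373.160 + 595.360) = 187.0 nmi
Minimum: 8 at 43.9 nmi.

8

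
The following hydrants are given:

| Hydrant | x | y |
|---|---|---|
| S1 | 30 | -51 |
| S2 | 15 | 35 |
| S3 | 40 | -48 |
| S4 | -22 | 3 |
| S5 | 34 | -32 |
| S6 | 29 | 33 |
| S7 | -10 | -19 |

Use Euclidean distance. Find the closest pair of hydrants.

S1 and S3

Pairwise distances:
S1–S2: √((-15)² + (86)²) = √(225.000 + 7396.000) = 87.3
S1–S3: √((10)² + (3)²) = √(100.000 + 9.000) = 10.4
S1–S4: √((-52)² + (54)²) = √(2704.000 + 2916.000) = 75.0
S1–S5: √((4)² + (19)²) = √(16.000 + 361.000) = 19.4
S1–S6: √((-1)² + (84)²) = √(1.000 + 7056.000) = 84.0
S1–S7: √((-40)² + (32)²) = √(1600.000 + 1024.000) = 51.2
S2–S3: √((25)² + (-83)²) = √(625.000 + 6889.000) = 86.7
S2–S4: √((-37)² + (-32)²) = √(1369.000 + 1024.000) = 48.9
S2–S5: √((19)² + (-67)²) = √(361.000 + 4489.000) = 69.6
S2–S6: √((14)² + (-2)²) = √(196.000 + 4.000) = 14.1
S2–S7: √((-25)² + (-54)²) = √(625.000 + 2916.000) = 59.5
S3–S4: √((-62)² + (51)²) = √(3844.000 + 2601.000) = 80.3
S3–S5: √((-6)² + (16)²) = √(36.000 + 256.000) = 17.1
S3–S6: √((-11)² + (81)²) = √(121.000 + 6561.000) = 81.7
S3–S7: √((-50)² + (29)²) = √(2500.000 + 841.000) = 57.8
S4–S5: √((56)² + (-35)²) = √(3136.000 + 1225.000) = 66.0
S4–S6: √((51)² + (30)²) = √(2601.000 + 900.000) = 59.2
S4–S7: √((12)² + (-22)²) = √(144.000 + 484.000) = 25.1
S5–S6: √((-5)² + (65)²) = √(25.000 + 4225.000) = 65.2
S5–S7: √((-44)² + (13)²) = √(1936.000 + 169.000) = 45.9
S6–S7: √((-39)² + (-52)²) = √(1521.000 + 2704.000) = 65.0
Closest pair: S1–S3 at 10.4.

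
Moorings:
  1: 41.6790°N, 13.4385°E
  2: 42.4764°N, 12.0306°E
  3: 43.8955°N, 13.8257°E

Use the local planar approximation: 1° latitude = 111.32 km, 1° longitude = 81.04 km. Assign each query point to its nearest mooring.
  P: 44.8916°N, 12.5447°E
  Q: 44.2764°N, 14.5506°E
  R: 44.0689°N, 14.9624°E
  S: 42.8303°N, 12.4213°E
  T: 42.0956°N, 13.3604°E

P at 44.8916°N, 12.5447°E:
  1: 364.8882 km
  2: 272.0689 km
  3: 151.8969 km
  → nearest: 3 (151.8969 km)
Q at 44.2764°N, 14.5506°E:
  1: 302.8628 km
  2: 286.1061 km
  3: 72.4499 km
  → nearest: 3 (72.4499 km)
R at 44.0689°N, 14.9624°E:
  1: 293.3099 km
  2: 296.4416 km
  3: 94.1189 km
  → nearest: 3 (94.1189 km)
S at 42.8303°N, 12.4213°E:
  1: 152.3845 km
  2: 50.5427 km
  3: 164.3595 km
  → nearest: 2 (50.5427 km)
T at 42.0956°N, 13.3604°E:
  1: 46.8058 km
  2: 115.8045 km
  3: 203.8822 km
  → nearest: 1 (46.8058 km)

P→3; Q→3; R→3; S→2; T→1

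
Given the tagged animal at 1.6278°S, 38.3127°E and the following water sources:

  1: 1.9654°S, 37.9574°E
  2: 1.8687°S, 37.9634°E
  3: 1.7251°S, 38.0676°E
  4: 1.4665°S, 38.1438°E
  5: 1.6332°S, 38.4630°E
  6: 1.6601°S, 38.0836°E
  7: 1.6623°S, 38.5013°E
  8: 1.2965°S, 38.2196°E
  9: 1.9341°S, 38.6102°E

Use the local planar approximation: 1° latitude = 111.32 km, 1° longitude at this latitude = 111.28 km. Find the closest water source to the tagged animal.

5

Distances from 1.6278°S, 38.3127°E:
1: √((-0.3376·111.32)² + (-0.3553·111.28)²) = √(1412.379064 + 1563.236364) = 54.5492 km
2: √((-0.2409·111.32)² + (-0.3493·111.28)²) = √(719.150845 + 1510.884985) = 47.2233 km
3: √((-0.0973·111.32)² + (-0.2451·111.28)²) = √(117.320006 + 743.910787) = 29.3467 km
4: √((0.1613·111.32)² + (-0.1689·111.28)²) = √(322.414919 + 353.259242) = 25.9937 km
5: √((-0.0054·111.32)² + (0.1503·111.28)²) = √(0.361355 + 279.738470) = 16.7362 km
6: √((-0.0323·111.32)² + (-0.2291·111.28)²) = √(12.928598 + 649.956681) = 25.7466 km
7: √((-0.0345·111.32)² + (0.1886·111.28)²) = √(14.749747 + 440.471295) = 21.3359 km
8: √((0.3313·111.32)² + (-0.0931·111.28)²) = √(1360.157708 + 107.333081) = 38.3078 km
9: √((-0.3063·111.32)² + (0.2975·111.28)²) = √(1162.626958 + 1095.993994) = 47.5250 km
Minimum: 5 at 16.7362 km.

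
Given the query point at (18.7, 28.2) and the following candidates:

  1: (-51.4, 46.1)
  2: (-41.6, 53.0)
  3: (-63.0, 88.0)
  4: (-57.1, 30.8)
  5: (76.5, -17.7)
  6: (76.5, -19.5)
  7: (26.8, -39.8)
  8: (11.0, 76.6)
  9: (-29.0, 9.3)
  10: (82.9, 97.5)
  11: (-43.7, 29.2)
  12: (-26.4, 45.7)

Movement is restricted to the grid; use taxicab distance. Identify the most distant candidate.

Distances from (18.7, 28.2):
1: 88.0
2: 85.1
3: 141.5
4: 78.4
5: 103.7
6: 105.5
7: 76.1
8: 56.1
9: 66.6
10: 133.5
11: 63.4
12: 62.6
Maximum: 3 at 141.5.

3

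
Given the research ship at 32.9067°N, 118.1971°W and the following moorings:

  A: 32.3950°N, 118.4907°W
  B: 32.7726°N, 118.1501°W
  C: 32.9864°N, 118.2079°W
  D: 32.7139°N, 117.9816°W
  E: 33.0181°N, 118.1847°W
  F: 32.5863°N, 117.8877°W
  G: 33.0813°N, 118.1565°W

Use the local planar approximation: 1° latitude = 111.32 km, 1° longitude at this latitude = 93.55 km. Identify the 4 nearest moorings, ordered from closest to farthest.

Distances from 32.9067°N, 118.1971°W:
A: 63.2386 km
B: 15.5621 km
C: 8.9295 km
D: 29.4460 km
E: 12.4552 km
F: 45.9337 km
G: 19.8041 km
Sorted: C (8.9295 km) < E (12.4552 km) < B (15.5621 km) < G (19.8041 km) < D (29.4460 km) < F (45.9337 km) < …

C, E, B, G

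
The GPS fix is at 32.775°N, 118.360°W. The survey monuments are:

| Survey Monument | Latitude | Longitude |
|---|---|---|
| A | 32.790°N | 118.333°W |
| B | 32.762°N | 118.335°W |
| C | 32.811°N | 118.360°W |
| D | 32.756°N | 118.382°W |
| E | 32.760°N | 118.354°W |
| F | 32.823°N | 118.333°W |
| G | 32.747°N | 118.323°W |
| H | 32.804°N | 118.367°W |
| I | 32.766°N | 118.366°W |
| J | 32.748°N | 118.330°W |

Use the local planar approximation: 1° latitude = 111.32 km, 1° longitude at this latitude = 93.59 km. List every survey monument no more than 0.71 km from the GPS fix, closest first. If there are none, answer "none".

Distances from 32.775°N, 118.360°W:
A: √((0.015·111.32)² + (0.027·93.59)²) = √(2.78823 + 6.38538) = 3.029 km
B: √((-0.013·111.32)² + (0.025·93.59)²) = √(2.09427 + 5.47443) = 2.751 km
C: √((0.036·111.32)² + (0.000·93.59)²) = √(16.06022 + 0.00000) = 4.008 km
D: √((-0.019·111.32)² + (-0.022·93.59)²) = √(4.47356 + 4.23940) = 2.952 km
E: √((-0.015·111.32)² + (0.006·93.59)²) = √(2.78823 + 0.31533) = 1.762 km
F: √((0.048·111.32)² + (0.027·93.59)²) = √(28.55150 + 6.38538) = 5.911 km
G: √((-0.028·111.32)² + (0.037·93.59)²) = √(9.71544 + 11.99119) = 4.659 km
H: √((0.029·111.32)² + (-0.007·93.59)²) = √(10.42179 + 0.42920) = 3.294 km
I: √((-0.009·111.32)² + (-0.006·93.59)²) = √(1.00376 + 0.31533) = 1.149 km
J: √((-0.027·111.32)² + (0.030·93.59)²) = √(9.03387 + 7.88318) = 4.113 km
Threshold 0.71 km: none within range.

none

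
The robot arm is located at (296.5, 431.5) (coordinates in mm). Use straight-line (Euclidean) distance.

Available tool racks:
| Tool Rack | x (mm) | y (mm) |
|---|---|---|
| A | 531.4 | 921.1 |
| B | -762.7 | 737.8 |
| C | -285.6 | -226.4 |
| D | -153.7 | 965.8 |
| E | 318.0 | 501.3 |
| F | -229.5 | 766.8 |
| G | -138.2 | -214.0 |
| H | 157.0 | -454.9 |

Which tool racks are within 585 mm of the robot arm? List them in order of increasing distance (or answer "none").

Distances from (296.5, 431.5):
A: √((234.9)² + (489.6)²) = √(55178.010 + 239708.160) = 543.0 mm
B: √((-1059.2)² + (306.3)²) = √(1121904.640 + 93819.690) = 1102.6 mm
C: √((-582.1)² + (-657.9)²) = √(338840.410 + 432832.410) = 878.4 mm
D: √((-450.2)² + (534.3)²) = √(202680.040 + 285476.490) = 698.7 mm
E: √((21.5)² + (69.8)²) = √(462.250 + 4872.040) = 73.0 mm
F: √((-526.0)² + (335.3)²) = √(276676.000 + 112426.090) = 623.8 mm
G: √((-434.7)² + (-645.5)²) = √(188964.090 + 416670.250) = 778.2 mm
H: √((-139.5)² + (-886.4)²) = √(19460.250 + 785704.960) = 897.3 mm
Threshold 585 mm: E (73.0 mm), A (543.0 mm) are within range.

E, A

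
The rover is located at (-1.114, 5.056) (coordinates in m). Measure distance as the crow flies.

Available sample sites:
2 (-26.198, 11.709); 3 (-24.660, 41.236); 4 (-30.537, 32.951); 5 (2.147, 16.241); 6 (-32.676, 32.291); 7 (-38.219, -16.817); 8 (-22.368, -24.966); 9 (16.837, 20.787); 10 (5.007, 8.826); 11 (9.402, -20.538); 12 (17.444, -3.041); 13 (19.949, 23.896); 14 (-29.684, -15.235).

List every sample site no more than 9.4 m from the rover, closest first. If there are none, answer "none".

10

Distances from (-1.114, 5.056):
2: √((-25.084)² + (6.653)²) = √(629.20706 + 44.26241) = 25.951 m
3: √((-23.546)² + (36.180)²) = √(554.41412 + 1308.99240) = 43.167 m
4: √((-29.423)² + (27.895)²) = √(865.71293 + 778.13103) = 40.544 m
5: √((3.261)² + (11.185)²) = √(10.63412 + 125.10422) = 11.651 m
6: √((-31.562)² + (27.235)²) = √(996.15984 + 741.74522) = 41.688 m
7: √((-37.105)² + (-21.873)²) = √(1376.78103 + 478.42813) = 43.072 m
8: √((-21.254)² + (-30.022)²) = √(451.73252 + 901.32048) = 36.784 m
9: √((17.951)² + (15.731)²) = √(322.23840 + 247.46436) = 23.868 m
10: √((6.121)² + (3.770)²) = √(37.46664 + 14.21290) = 7.189 m
11: √((10.516)² + (-25.594)²) = √(110.58626 + 655.05284) = 27.670 m
12: √((18.558)² + (-8.097)²) = √(344.39936 + 65.56141) = 20.247 m
13: √((21.063)² + (18.840)²) = √(443.64997 + 354.94560) = 28.259 m
14: √((-28.570)² + (-20.291)²) = √(816.24490 + 411.72468) = 35.042 m
Threshold 9.4 m: 10 (7.189 m) is within range.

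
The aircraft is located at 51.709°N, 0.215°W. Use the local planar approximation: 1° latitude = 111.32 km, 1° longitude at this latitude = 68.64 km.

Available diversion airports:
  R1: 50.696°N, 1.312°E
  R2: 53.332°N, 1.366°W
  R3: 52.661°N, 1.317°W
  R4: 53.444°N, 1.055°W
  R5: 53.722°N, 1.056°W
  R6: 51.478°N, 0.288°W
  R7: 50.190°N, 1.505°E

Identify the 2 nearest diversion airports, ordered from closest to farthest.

R6, R3

Distances from 51.709°N, 0.215°W:
R1: 153.955 km
R2: 197.191 km
R3: 130.202 km
R4: 201.563 km
R5: 231.403 km
R6: 26.199 km
R7: 206.232 km
Sorted: R6 (26.199 km) < R3 (130.202 km) < R1 (153.955 km) < R2 (197.191 km) < …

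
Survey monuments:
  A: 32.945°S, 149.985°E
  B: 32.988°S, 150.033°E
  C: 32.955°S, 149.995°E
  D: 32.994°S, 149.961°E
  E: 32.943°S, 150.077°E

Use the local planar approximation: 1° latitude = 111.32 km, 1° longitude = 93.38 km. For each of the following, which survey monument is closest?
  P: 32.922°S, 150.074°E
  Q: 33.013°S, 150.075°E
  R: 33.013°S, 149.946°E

P→E; Q→B; R→D

P at 32.922°S, 150.074°E:
  A: √((-0.023·111.32)² + (-0.089·93.38)²) = √(6.55544 + 69.06973) = 8.696 km
  B: √((-0.066·111.32)² + (-0.041·93.38)²) = √(53.98017 + 14.65802) = 8.285 km
  C: √((-0.033·111.32)² + (-0.079·93.38)²) = √(13.49504 + 54.42042) = 8.241 km
  D: √((-0.072·111.32)² + (-0.113·93.38)²) = √(64.24087 + 111.34344) = 13.251 km
  E: √((-0.021·111.32)² + (0.003·93.38)²) = √(5.46493 + 0.07848) = 2.354 km
  → nearest: E (2.354 km)
Q at 33.013°S, 150.075°E:
  A: √((0.068·111.32)² + (-0.090·93.38)²) = √(57.30127 + 70.63058) = 11.311 km
  B: √((0.025·111.32)² + (-0.042·93.38)²) = √(7.74509 + 15.38177) = 4.809 km
  C: √((0.058·111.32)² + (-0.080·93.38)²) = √(41.68717 + 55.80688) = 9.874 km
  D: √((0.019·111.32)² + (-0.114·93.38)²) = √(4.47356 + 113.32284) = 10.853 km
  E: √((0.070·111.32)² + (0.002·93.38)²) = √(60.72150 + 0.03488) = 7.795 km
  → nearest: B (4.809 km)
R at 33.013°S, 149.946°E:
  A: √((0.068·111.32)² + (0.039·93.38)²) = √(57.30127 + 13.26285) = 8.400 km
  B: √((0.025·111.32)² + (0.087·93.38)²) = √(7.74509 + 66.00035) = 8.588 km
  C: √((0.058·111.32)² + (0.049·93.38)²) = √(41.68717 + 20.93630) = 7.913 km
  D: √((0.019·111.32)² + (0.015·93.38)²) = √(4.47356 + 1.96196) = 2.537 km
  E: √((0.070·111.32)² + (0.131·93.38)²) = √(60.72150 + 149.64091) = 14.504 km
  → nearest: D (2.537 km)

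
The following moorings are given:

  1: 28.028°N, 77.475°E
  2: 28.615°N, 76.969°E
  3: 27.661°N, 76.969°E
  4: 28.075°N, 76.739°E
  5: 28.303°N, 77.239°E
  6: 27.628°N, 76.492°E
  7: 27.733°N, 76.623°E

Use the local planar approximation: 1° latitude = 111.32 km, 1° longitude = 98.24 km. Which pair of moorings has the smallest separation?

Pairwise distances:
1–2: √((0.587·111.32)² + (-0.506·98.24)²) = √(4269.94811 + 2471.02843) = 82.103 km
1–3: √((-0.367·111.32)² + (-0.506·98.24)²) = √(1669.08527 + 2471.02843) = 64.344 km
1–4: √((0.047·111.32)² + (-0.736·98.24)²) = √(27.37424 + 5227.96097) = 72.494 km
1–5: √((0.275·111.32)² + (-0.236·98.24)²) = √(937.15577 + 537.52753) = 38.402 km
1–6: √((-0.400·111.32)² + (-0.983·98.24)²) = √(1982.74278 + 9325.74945) = 106.341 km
1–7: √((-0.295·111.32)² + (-0.852·98.24)²) = √(1078.42619 + 7005.77035) = 89.912 km
2–3: √((-0.954·111.32)² + (0.000·98.24)²) = √(11278.28707 + 0.00000) = 106.199 km
2–4: √((-0.540·111.32)² + (-0.230·98.24)²) = √(3613.54872 + 510.54306) = 64.219 km
2–5: √((-0.312·111.32)² + (0.270·98.24)²) = √(1206.30071 + 703.56502) = 43.702 km
2–6: √((-0.987·111.32)² + (-0.477·98.24)²) = √(12072.04097 + 2195.90459) = 119.449 km
2–7: √((-0.882·111.32)² + (-0.346·98.24)²) = √(9640.14498 + 1155.39080) = 103.902 km
3–4: √((0.414·111.32)² + (-0.230·98.24)²) = √(2123.96364 + 510.54306) = 51.327 km
3–5: √((0.642·111.32)² + (0.270·98.24)²) = √(5107.59498 + 703.56502) = 76.231 km
3–6: √((-0.033·111.32)² + (-0.477·98.24)²) = √(13.49504 + 2195.90459) = 47.004 km
3–7: √((0.072·111.32)² + (-0.346·98.24)²) = √(64.24087 + 1155.39080) = 34.923 km
4–5: √((0.228·111.32)² + (0.500·98.24)²) = √(644.19313 + 2412.77440) = 55.290 km
4–6: √((-0.447·111.32)² + (-0.247·98.24)²) = √(2476.06158 + 588.80381) = 55.361 km
4–7: √((-0.342·111.32)² + (-0.116·98.24)²) = √(1449.43454 + 129.86517) = 39.740 km
5–6: √((-0.675·111.32)² + (-0.747·98.24)²) = √(5646.16988 + 5385.39932) = 105.031 km
5–7: √((-0.570·111.32)² + (-0.616·98.24)²) = √(4026.20707 + 3662.16689) = 87.683 km
6–7: √((0.105·111.32)² + (0.131·98.24)²) = √(136.62337 + 165.62249) = 17.385 km
Closest pair: 6–7 at 17.385 km.

6 and 7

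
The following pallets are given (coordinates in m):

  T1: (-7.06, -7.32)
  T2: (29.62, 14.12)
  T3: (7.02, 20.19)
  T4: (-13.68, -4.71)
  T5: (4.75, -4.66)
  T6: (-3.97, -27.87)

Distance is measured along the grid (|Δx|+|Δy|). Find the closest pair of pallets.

Pairwise distances:
T1–T2: |36.68| + |21.44| = 36.68 + 21.44 = 58.12 m
T1–T3: |14.08| + |27.51| = 14.08 + 27.51 = 41.59 m
T1–T4: |-6.62| + |2.61| = 6.62 + 2.61 = 9.23 m
T1–T5: |11.81| + |2.66| = 11.81 + 2.66 = 14.47 m
T1–T6: |3.09| + |-20.55| = 3.09 + 20.55 = 23.64 m
T2–T3: |-22.60| + |6.07| = 22.60 + 6.07 = 28.67 m
T2–T4: |-43.30| + |-18.83| = 43.30 + 18.83 = 62.13 m
T2–T5: |-24.87| + |-18.78| = 24.87 + 18.78 = 43.65 m
T2–T6: |-33.59| + |-41.99| = 33.59 + 41.99 = 75.58 m
T3–T4: |-20.70| + |-24.90| = 20.70 + 24.90 = 45.60 m
T3–T5: |-2.27| + |-24.85| = 2.27 + 24.85 = 27.12 m
T3–T6: |-10.99| + |-48.06| = 10.99 + 48.06 = 59.05 m
T4–T5: |18.43| + |0.05| = 18.43 + 0.05 = 18.48 m
T4–T6: |9.71| + |-23.16| = 9.71 + 23.16 = 32.87 m
T5–T6: |-8.72| + |-23.21| = 8.72 + 23.21 = 31.93 m
Closest pair: T1–T4 at 9.23 m.

T1 and T4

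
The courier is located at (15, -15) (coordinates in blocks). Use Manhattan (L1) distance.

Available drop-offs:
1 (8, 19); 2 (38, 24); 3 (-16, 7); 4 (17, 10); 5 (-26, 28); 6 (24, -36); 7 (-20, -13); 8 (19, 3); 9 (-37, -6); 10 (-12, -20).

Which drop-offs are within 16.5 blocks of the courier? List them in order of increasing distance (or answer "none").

Distances from (15, -15):
1: 41 blocks
2: 62 blocks
3: 53 blocks
4: 27 blocks
5: 84 blocks
6: 30 blocks
7: 37 blocks
8: 22 blocks
9: 61 blocks
10: 32 blocks
Threshold 16.5 blocks: none within range.

none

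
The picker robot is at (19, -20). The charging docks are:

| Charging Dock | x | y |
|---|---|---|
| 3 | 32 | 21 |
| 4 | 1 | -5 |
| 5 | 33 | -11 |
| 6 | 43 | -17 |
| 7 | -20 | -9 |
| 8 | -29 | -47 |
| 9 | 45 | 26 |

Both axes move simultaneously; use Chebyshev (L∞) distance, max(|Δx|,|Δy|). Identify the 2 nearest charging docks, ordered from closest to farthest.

5, 4

Distances from (19, -20):
3: 41
4: 18
5: 14
6: 24
7: 39
8: 48
9: 46
Sorted: 5 (14) < 4 (18) < 6 (24) < 7 (39) < …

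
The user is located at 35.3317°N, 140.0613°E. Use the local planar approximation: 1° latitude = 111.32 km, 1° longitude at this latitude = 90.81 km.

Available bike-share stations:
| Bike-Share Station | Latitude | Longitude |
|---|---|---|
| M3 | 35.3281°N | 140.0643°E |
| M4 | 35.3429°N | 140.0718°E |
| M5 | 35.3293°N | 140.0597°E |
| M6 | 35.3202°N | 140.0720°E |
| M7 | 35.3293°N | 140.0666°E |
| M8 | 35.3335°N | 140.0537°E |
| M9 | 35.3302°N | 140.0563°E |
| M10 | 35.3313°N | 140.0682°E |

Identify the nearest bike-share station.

Distances from 35.3317°N, 140.0613°E:
M3: 0.4846 km
M4: 1.5696 km
M5: 0.3041 km
M6: 1.6072 km
M7: 0.5505 km
M8: 0.7187 km
M9: 0.4838 km
M10: 0.6282 km
Minimum: M5 at 0.3041 km.

M5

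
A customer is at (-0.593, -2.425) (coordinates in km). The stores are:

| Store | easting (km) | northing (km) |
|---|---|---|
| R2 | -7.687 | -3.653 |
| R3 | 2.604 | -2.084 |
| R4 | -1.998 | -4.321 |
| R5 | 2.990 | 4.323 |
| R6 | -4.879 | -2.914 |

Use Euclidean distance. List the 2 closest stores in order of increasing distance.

R4, R3

Distances from (-0.593, -2.425):
R2: 7.200 km
R3: 3.215 km
R4: 2.360 km
R5: 7.640 km
R6: 4.314 km
Sorted: R4 (2.360 km) < R3 (3.215 km) < R6 (4.314 km) < R2 (7.200 km) < …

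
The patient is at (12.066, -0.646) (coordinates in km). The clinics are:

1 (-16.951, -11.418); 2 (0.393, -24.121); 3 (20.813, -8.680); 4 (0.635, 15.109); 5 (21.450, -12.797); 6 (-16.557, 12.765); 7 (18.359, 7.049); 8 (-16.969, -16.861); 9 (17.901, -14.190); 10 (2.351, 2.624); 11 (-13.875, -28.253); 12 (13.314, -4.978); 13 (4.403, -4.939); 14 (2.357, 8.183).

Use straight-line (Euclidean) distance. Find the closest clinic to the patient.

12

Distances from (12.066, -0.646):
1: √((-29.017)² + (-10.772)²) = √(841.98629 + 116.03598) = 30.952 km
2: √((-11.673)² + (-23.475)²) = √(136.25893 + 551.07562) = 26.217 km
3: √((8.747)² + (-8.034)²) = √(76.51001 + 64.54516) = 11.877 km
4: √((-11.431)² + (15.755)²) = √(130.66776 + 248.22003) = 19.465 km
5: √((9.384)² + (-12.151)²) = √(88.05946 + 147.64680) = 15.353 km
6: √((-28.623)² + (13.411)²) = √(819.27613 + 179.85492) = 31.609 km
7: √((6.293)² + (7.695)²) = √(39.60185 + 59.21303) = 9.941 km
8: √((-29.035)² + (-16.215)²) = √(843.03123 + 262.92622) = 33.256 km
9: √((5.835)² + (-13.544)²) = √(34.04722 + 183.43994) = 14.747 km
10: √((-9.715)² + (3.270)²) = √(94.38123 + 10.69290) = 10.251 km
11: √((-25.941)² + (-27.607)²) = √(672.93548 + 762.14645) = 37.882 km
12: √((1.248)² + (-4.332)²) = √(1.55750 + 18.76622) = 4.508 km
13: √((-7.663)² + (-4.293)²) = √(58.72157 + 18.42985) = 8.784 km
14: √((-9.709)² + (8.829)²) = √(94.26468 + 77.95124) = 13.123 km
Minimum: 12 at 4.508 km.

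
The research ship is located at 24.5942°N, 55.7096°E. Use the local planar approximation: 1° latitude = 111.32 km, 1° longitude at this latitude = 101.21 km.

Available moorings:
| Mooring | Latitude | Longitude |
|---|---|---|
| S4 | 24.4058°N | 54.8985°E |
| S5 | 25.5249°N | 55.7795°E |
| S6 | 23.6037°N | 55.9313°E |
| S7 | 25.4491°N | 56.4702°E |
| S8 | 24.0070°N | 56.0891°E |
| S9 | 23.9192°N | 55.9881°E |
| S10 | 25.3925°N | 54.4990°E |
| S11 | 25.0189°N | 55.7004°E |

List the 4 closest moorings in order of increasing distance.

S11, S8, S9, S4

Distances from 24.5942°N, 55.7096°E:
S4: √((-0.1884·111.32)² + (-0.8111·101.21)²) = √(439.853642 + 6739.003044) = 84.7281 km
S5: √((0.9307·111.32)² + (0.0699·101.21)²) = √(10734.104603 + 50.049668) = 103.8468 km
S6: √((-0.9905·111.32)² + (0.2217·101.21)²) = √(12157.810085 + 503.475377) = 112.5224 km
S7: √((0.8549·111.32)² + (0.7606·101.21)²) = √(9056.846966 + 5925.970591) = 122.4043 km
S8: √((-0.5872·111.32)² + (0.3795·101.21)²) = √(4272.858285 + 1475.266261) = 75.8164 km
S9: √((-0.6750·111.32)² + (0.2785·101.21)²) = √(5646.169881 + 794.506123) = 80.2538 km
S10: √((0.7983·111.32)² + (-1.2106·101.21)²) = √(7897.300322 + 15012.332986) = 151.3593 km
S11: √((0.4247·111.32)² + (-0.0092·101.21)²) = √(2235.171840 + 0.867007) = 47.2868 km
Sorted: S11 (47.2868 km) < S8 (75.8164 km) < S9 (80.2538 km) < S4 (84.7281 km) < S5 (103.8468 km) < S6 (112.5224 km) < …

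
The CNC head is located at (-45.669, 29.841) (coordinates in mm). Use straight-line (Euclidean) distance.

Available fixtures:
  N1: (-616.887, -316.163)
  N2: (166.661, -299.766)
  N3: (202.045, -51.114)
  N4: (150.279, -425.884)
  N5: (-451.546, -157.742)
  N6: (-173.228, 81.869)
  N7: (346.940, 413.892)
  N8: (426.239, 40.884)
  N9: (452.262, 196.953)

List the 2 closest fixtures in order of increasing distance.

N6, N3

Distances from (-45.669, 29.841):
N1: √((-571.218)² + (-346.004)²) = √(326290.00352 + 119718.76802) = 667.839 mm
N2: √((212.330)² + (-329.607)²) = √(45084.02890 + 108640.77445) = 392.078 mm
N3: √((247.714)² + (-80.955)²) = √(61362.22580 + 6553.71202) = 260.607 mm
N4: √((195.948)² + (-455.725)²) = √(38395.61870 + 207685.27563) = 496.065 mm
N5: √((-405.877)² + (-187.583)²) = √(164736.13913 + 35187.38189) = 447.128 mm
N6: √((-127.559)² + (52.028)²) = √(16271.29848 + 2706.91278) = 137.761 mm
N7: √((392.609)² + (384.051)²) = √(154141.82688 + 147495.17060) = 549.215 mm
N8: √((471.908)² + (11.043)²) = √(222697.16046 + 121.94785) = 472.037 mm
N9: √((497.931)² + (167.112)²) = √(247935.28076 + 27926.42054) = 525.225 mm
Sorted: N6 (137.761 mm) < N3 (260.607 mm) < N2 (392.078 mm) < N5 (447.128 mm) < …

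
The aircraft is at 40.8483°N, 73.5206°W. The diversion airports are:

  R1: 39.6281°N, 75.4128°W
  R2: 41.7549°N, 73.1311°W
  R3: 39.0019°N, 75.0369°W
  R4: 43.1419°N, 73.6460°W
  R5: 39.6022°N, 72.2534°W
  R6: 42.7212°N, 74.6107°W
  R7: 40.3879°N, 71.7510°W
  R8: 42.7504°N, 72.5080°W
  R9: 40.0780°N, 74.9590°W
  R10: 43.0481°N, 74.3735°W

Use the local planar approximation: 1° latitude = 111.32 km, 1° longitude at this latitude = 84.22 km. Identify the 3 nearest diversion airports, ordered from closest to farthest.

Distances from 40.8483°N, 73.5206°W:
R1: 209.3955 km
R2: 106.1201 km
R3: 241.9818 km
R4: 255.5419 km
R5: 175.0200 km
R6: 227.8099 km
R7: 157.6020 km
R8: 228.2706 km
R9: 148.4198 km
R10: 255.1995 km
Sorted: R2 (106.1201 km) < R9 (148.4198 km) < R7 (157.6020 km) < R5 (175.0200 km) < R1 (209.3955 km) < …

R2, R9, R7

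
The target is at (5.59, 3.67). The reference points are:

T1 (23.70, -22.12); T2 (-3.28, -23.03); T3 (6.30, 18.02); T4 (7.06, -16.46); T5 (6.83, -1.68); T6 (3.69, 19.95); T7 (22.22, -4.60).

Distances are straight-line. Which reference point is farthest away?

Distances from (5.59, 3.67):
T1: √((18.11)² + (-25.79)²) = √(327.9721 + 665.1241) = 31.51
T2: √((-8.87)² + (-26.70)²) = √(78.6769 + 712.8900) = 28.13
T3: √((0.71)² + (14.35)²) = √(0.5041 + 205.9225) = 14.37
T4: √((1.47)² + (-20.13)²) = √(2.1609 + 405.2169) = 20.18
T5: √((1.24)² + (-5.35)²) = √(1.5376 + 28.6225) = 5.49
T6: √((-1.90)² + (16.28)²) = √(3.6100 + 265.0384) = 16.39
T7: √((16.63)² + (-8.27)²) = √(276.5569 + 68.3929) = 18.57
Maximum: T1 at 31.51.

T1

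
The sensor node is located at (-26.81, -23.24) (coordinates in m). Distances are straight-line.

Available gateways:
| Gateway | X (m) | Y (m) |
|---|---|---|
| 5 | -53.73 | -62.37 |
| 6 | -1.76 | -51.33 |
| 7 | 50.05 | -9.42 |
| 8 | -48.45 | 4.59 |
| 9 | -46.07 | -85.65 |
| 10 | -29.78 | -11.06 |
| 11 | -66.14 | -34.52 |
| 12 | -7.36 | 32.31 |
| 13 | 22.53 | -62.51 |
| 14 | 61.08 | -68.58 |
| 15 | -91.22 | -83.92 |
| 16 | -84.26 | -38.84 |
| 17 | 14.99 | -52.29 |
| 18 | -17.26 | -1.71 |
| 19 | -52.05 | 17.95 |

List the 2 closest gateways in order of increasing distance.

10, 18

Distances from (-26.81, -23.24):
5: √((-26.92)² + (-39.13)²) = √(724.6864 + 1531.1569) = 47.50 m
6: √((25.05)² + (-28.09)²) = √(627.5025 + 789.0481) = 37.64 m
7: √((76.86)² + (13.82)²) = √(5907.4596 + 190.9924) = 78.09 m
8: √((-21.64)² + (27.83)²) = √(468.2896 + 774.5089) = 35.25 m
9: √((-19.26)² + (-62.41)²) = √(370.9476 + 3895.0081) = 65.31 m
10: √((-2.97)² + (12.18)²) = √(8.8209 + 148.3524) = 12.54 m
11: √((-39.33)² + (-11.28)²) = √(1546.8489 + 127.2384) = 40.92 m
12: √((19.45)² + (55.55)²) = √(378.3025 + 3085.8025) = 58.86 m
13: √((49.34)² + (-39.27)²) = √(2434.4356 + 1542.1329) = 63.06 m
14: √((87.89)² + (-45.34)²) = √(7724.6521 + 2055.7156) = 98.90 m
15: √((-64.41)² + (-60.68)²) = √(4148.6481 + 3682.0624) = 88.49 m
16: √((-57.45)² + (-15.60)²) = √(3300.5025 + 243.3600) = 59.53 m
17: √((41.80)² + (-29.05)²) = √(1747.2400 + 843.9025) = 50.90 m
18: √((9.55)² + (21.53)²) = √(91.2025 + 463.5409) = 23.55 m
19: √((-25.24)² + (41.19)²) = √(637.0576 + 1696.6161) = 48.31 m
Sorted: 10 (12.54 m) < 18 (23.55 m) < 8 (35.25 m) < 6 (37.64 m) < …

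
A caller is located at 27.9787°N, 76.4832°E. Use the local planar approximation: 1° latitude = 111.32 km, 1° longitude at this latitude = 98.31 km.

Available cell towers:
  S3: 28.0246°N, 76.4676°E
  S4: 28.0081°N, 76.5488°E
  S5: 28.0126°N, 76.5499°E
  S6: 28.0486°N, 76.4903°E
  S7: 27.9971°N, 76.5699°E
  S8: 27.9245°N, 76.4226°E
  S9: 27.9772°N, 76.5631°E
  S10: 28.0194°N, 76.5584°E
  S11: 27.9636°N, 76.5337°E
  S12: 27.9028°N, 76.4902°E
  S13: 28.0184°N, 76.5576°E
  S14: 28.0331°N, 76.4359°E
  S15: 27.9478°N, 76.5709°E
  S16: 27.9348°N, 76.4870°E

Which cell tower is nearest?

Distances from 27.9787°N, 76.4832°E:
S3: √((0.0459·111.32)² + (-0.0156·98.31)²) = √(26.107890 + 2.352039) = 5.3348 km
S4: √((0.0294·111.32)² + (0.0656·98.31)²) = √(10.711272 + 41.591355) = 7.2321 km
S5: √((0.0339·111.32)² + (0.0667·98.31)²) = √(14.241174 + 42.997882) = 7.5656 km
S6: √((0.0699·111.32)² + (0.0071·98.31)²) = √(60.548132 + 0.487205) = 7.8125 km
S7: √((0.0184·111.32)² + (0.0867·98.31)²) = √(4.195484 + 72.649660) = 8.7661 km
S8: √((-0.0542·111.32)² + (-0.0606·98.31)²) = √(36.403653 + 35.492831) = 8.4792 km
S9: √((-0.0015·111.32)² + (0.0799·98.31)²) = √(0.027882 + 61.700538) = 7.8567 km
S10: √((0.0407·111.32)² + (0.0752·98.31)²) = √(20.527460 + 54.655148) = 8.6708 km
S11: √((-0.0151·111.32)² + (0.0505·98.31)²) = √(2.825532 + 24.647799) = 5.2415 km
S12: √((-0.0759·111.32)² + (0.0070·98.31)²) = √(71.388778 + 0.473578) = 8.4772 km
S13: √((0.0397·111.32)² + (0.0744·98.31)²) = √(19.531132 + 53.498458) = 8.5457 km
S14: √((0.0544·111.32)² + (-0.0473·98.31)²) = √(36.672811 + 21.623086) = 7.6352 km
S15: √((-0.0309·111.32)² + (0.0877·98.31)²) = √(11.832141 + 74.335211) = 9.2826 km
S16: √((-0.0439·111.32)² + (0.0038·98.31)²) = √(23.882261 + 0.139561) = 4.9012 km
Minimum: S16 at 4.9012 km.

S16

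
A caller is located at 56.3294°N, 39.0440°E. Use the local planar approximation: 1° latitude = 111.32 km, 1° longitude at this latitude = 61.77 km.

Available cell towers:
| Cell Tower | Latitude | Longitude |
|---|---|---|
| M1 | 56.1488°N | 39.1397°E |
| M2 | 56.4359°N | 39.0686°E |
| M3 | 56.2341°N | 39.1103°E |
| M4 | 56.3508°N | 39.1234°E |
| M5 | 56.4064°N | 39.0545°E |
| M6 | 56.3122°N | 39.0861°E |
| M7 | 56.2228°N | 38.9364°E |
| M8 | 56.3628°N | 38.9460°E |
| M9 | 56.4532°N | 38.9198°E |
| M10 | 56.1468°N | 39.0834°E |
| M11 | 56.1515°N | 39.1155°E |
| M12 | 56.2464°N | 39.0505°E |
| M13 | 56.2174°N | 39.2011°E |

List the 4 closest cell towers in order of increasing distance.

M6, M4, M8, M5

Distances from 56.3294°N, 39.0440°E:
M1: 20.9555 km
M2: 11.9526 km
M3: 11.3718 km
M4: 5.4525 km
M5: 8.5961 km
M6: 3.2294 km
M7: 13.6013 km
M8: 7.1041 km
M9: 15.7729 km
M10: 20.4722 km
M11: 20.2903 km
M12: 9.2483 km
M13: 15.7992 km
Sorted: M6 (3.2294 km) < M4 (5.4525 km) < M8 (7.1041 km) < M5 (8.5961 km) < M12 (9.2483 km) < M3 (11.3718 km) < …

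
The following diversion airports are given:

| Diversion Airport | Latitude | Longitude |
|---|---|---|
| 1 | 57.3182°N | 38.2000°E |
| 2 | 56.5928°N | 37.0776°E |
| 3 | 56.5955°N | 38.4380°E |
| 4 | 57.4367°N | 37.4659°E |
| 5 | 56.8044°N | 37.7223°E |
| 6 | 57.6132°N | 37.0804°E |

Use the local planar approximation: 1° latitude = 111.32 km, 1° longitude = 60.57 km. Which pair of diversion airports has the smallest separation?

4 and 6

Pairwise distances:
1–2: √((-0.7254·111.32)² + (-1.1224·60.57)²) = √(6520.809274 + 4621.792711) = 105.5585 km
1–3: √((-0.7227·111.32)² + (0.2380·60.57)²) = √(6472.357609 + 207.811253) = 81.7323 km
1–4: √((0.1185·111.32)² + (-0.7341·60.57)²) = √(174.013562 + 1977.086158) = 46.3799 km
1–5: √((-0.5138·111.32)² + (-0.4777·60.57)²) = √(3271.407125 + 837.193080) = 64.0984 km
1–6: √((0.2950·111.32)² + (-1.1196·60.57)²) = √(1078.426192 + 4598.761924) = 75.3471 km
2–3: √((0.0027·111.32)² + (1.3604·60.57)²) = √(0.090339 + 6789.665735) = 82.4000 km
2–4: √((0.8439·111.32)² + (0.3883·60.57)²) = √(8825.277479 + 553.158931) = 96.8423 km
2–5: √((0.2116·111.32)² + (0.6447·60.57)²) = √(554.852723 + 1524.861810) = 45.6039 km
2–6: √((1.0204·111.32)² + (0.0028·60.57)²) = √(12902.898924 + 0.028763) = 113.5911 km
3–4: √((0.8412·111.32)² + (-0.9721·60.57)²) = √(8768.896081 + 3466.865823) = 110.6154 km
3–5: √((0.2089·111.32)² + (-0.7157·60.57)²) = √(540.783305 + 1879.218078) = 49.1935 km
3–6: √((1.0177·111.32)² + (-1.3576·60.57)²) = √(12834.706575 + 6761.745271) = 139.9873 km
4–5: √((-0.6323·111.32)² + (0.2564·60.57)²) = √(4954.419302 + 241.185497) = 72.0805 km
4–6: √((0.1765·111.32)² + (-0.3855·60.57)²) = √(386.043118 + 545.210125) = 30.5164 km
5–6: √((0.8088·111.32)² + (-0.6419·60.57)²) = √(8106.412148 + 1511.645302) = 98.0717 km
Closest pair: 4–6 at 30.5164 km.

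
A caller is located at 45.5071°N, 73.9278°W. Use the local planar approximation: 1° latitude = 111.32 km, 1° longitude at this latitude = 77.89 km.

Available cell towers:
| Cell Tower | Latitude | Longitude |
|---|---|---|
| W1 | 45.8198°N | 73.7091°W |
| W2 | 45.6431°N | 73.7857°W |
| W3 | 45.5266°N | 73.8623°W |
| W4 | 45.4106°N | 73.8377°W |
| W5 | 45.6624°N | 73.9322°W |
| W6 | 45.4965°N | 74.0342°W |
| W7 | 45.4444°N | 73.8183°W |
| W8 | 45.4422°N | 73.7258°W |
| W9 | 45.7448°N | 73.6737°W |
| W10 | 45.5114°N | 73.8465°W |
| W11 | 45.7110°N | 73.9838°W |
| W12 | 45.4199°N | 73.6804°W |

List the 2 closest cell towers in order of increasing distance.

Distances from 45.5071°N, 73.9278°W:
W1: 38.7543 km
W2: 18.7539 km
W3: 5.5444 km
W4: 12.8316 km
W5: 17.2914 km
W6: 8.3711 km
W7: 11.0209 km
W8: 17.3132 km
W9: 33.0437 km
W10: 6.3505 km
W11: 23.1134 km
W12: 21.5768 km
Sorted: W3 (5.5444 km) < W10 (6.3505 km) < W6 (8.3711 km) < W7 (11.0209 km) < …

W3, W10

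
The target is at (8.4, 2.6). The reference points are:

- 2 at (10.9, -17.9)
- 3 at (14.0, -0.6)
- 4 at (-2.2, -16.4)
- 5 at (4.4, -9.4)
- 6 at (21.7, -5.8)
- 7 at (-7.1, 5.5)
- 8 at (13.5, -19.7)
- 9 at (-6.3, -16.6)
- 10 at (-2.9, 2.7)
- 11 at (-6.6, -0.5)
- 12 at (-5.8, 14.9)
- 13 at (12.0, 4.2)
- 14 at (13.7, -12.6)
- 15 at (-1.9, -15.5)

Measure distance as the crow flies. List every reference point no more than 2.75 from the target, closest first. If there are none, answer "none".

none

Distances from (8.4, 2.6):
2: √((2.5)² + (-20.5)²) = √(6.250 + 420.250) = 20.7
3: √((5.6)² + (-3.2)²) = √(31.360 + 10.240) = 6.4
4: √((-10.6)² + (-19.0)²) = √(112.360 + 361.000) = 21.8
5: √((-4.0)² + (-12.0)²) = √(16.000 + 144.000) = 12.6
6: √((13.3)² + (-8.4)²) = √(176.890 + 70.560) = 15.7
7: √((-15.5)² + (2.9)²) = √(240.250 + 8.410) = 15.8
8: √((5.1)² + (-22.3)²) = √(26.010 + 497.290) = 22.9
9: √((-14.7)² + (-19.2)²) = √(216.090 + 368.640) = 24.2
10: √((-11.3)² + (0.1)²) = √(127.690 + 0.010) = 11.3
11: √((-15.0)² + (-3.1)²) = √(225.000 + 9.610) = 15.3
12: √((-14.2)² + (12.3)²) = √(201.640 + 151.290) = 18.8
13: √((3.6)² + (1.6)²) = √(12.960 + 2.560) = 3.9
14: √((5.3)² + (-15.2)²) = √(28.090 + 231.040) = 16.1
15: √((-10.3)² + (-18.1)²) = √(106.090 + 327.610) = 20.8
Threshold 2.75: none within range.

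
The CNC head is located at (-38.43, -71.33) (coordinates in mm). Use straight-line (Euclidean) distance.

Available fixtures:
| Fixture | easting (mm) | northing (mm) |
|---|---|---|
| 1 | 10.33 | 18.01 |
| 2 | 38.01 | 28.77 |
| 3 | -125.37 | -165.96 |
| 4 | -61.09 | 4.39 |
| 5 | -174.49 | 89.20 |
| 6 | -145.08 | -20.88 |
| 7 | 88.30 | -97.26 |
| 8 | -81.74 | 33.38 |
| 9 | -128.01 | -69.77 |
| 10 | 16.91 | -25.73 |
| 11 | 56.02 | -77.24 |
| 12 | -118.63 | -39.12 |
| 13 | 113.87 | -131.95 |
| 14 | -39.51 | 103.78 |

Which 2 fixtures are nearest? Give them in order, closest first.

Distances from (-38.43, -71.33):
1: 101.78 mm
2: 125.95 mm
3: 128.50 mm
4: 79.04 mm
5: 210.43 mm
6: 117.98 mm
7: 129.36 mm
8: 113.31 mm
9: 89.59 mm
10: 71.71 mm
11: 94.63 mm
12: 86.43 mm
13: 163.92 mm
14: 175.11 mm
Sorted: 10 (71.71 mm) < 4 (79.04 mm) < 12 (86.43 mm) < 9 (89.59 mm) < …

10, 4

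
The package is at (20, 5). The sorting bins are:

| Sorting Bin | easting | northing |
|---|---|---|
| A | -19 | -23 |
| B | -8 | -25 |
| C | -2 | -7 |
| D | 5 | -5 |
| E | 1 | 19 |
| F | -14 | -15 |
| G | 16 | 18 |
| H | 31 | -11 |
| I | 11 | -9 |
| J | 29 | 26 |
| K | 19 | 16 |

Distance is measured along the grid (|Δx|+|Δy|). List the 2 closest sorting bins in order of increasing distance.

K, G

Distances from (20, 5):
A: |-39| + |-28| = 39 + 28 = 67
B: |-28| + |-30| = 28 + 30 = 58
C: |-22| + |-12| = 22 + 12 = 34
D: |-15| + |-10| = 15 + 10 = 25
E: |-19| + |14| = 19 + 14 = 33
F: |-34| + |-20| = 34 + 20 = 54
G: |-4| + |13| = 4 + 13 = 17
H: |11| + |-16| = 11 + 16 = 27
I: |-9| + |-14| = 9 + 14 = 23
J: |9| + |21| = 9 + 21 = 30
K: |-1| + |11| = 1 + 11 = 12
Sorted: K (12) < G (17) < I (23) < D (25) < …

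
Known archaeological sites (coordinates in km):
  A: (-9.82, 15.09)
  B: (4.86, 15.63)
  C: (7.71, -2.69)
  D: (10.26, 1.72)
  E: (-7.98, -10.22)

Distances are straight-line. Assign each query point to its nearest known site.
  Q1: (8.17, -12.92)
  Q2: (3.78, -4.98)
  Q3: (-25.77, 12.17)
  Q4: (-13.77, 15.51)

Q1→C; Q2→C; Q3→A; Q4→A

Q1 at (8.17, -12.92):
  A: √((-17.99)² + (28.01)²) = √(323.6401 + 784.5601) = 33.29 km
  B: √((-3.31)² + (28.55)²) = √(10.9561 + 815.1025) = 28.74 km
  C: √((-0.46)² + (10.23)²) = √(0.2116 + 104.6529) = 10.24 km
  D: √((2.09)² + (14.64)²) = √(4.3681 + 214.3296) = 14.79 km
  E: √((-16.15)² + (2.70)²) = √(260.8225 + 7.2900) = 16.37 km
  → nearest: C (10.24 km)
Q2 at (3.78, -4.98):
  A: √((-13.60)² + (20.07)²) = √(184.9600 + 402.8049) = 24.24 km
  B: √((1.08)² + (20.61)²) = √(1.1664 + 424.7721) = 20.64 km
  C: √((3.93)² + (2.29)²) = √(15.4449 + 5.2441) = 4.55 km
  D: √((6.48)² + (6.70)²) = √(41.9904 + 44.8900) = 9.32 km
  E: √((-11.76)² + (-5.24)²) = √(138.2976 + 27.4576) = 12.87 km
  → nearest: C (4.55 km)
Q3 at (-25.77, 12.17):
  A: √((15.95)² + (2.92)²) = √(254.4025 + 8.5264) = 16.22 km
  B: √((30.63)² + (3.46)²) = √(938.1969 + 11.9716) = 30.82 km
  C: √((33.48)² + (-14.86)²) = √(1120.9104 + 220.8196) = 36.63 km
  D: √((36.03)² + (-10.45)²) = √(1298.1609 + 109.2025) = 37.51 km
  E: √((17.79)² + (-22.39)²) = √(316.4841 + 501.3121) = 28.60 km
  → nearest: A (16.22 km)
Q4 at (-13.77, 15.51):
  A: √((3.95)² + (-0.42)²) = √(15.6025 + 0.1764) = 3.97 km
  B: √((18.63)² + (0.12)²) = √(347.0769 + 0.0144) = 18.63 km
  C: √((21.48)² + (-18.20)²) = √(461.3904 + 331.2400) = 28.15 km
  D: √((24.03)² + (-13.79)²) = √(577.4409 + 190.1641) = 27.71 km
  E: √((5.79)² + (-25.73)²) = √(33.5241 + 662.0329) = 26.37 km
  → nearest: A (3.97 km)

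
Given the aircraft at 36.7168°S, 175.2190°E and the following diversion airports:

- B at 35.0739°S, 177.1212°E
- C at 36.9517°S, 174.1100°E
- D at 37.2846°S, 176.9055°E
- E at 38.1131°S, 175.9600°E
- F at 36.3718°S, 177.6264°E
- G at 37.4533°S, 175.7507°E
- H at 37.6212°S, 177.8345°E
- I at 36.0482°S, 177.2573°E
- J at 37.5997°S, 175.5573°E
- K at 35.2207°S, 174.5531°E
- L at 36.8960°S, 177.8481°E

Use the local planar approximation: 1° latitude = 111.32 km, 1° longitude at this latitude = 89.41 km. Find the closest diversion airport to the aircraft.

G

Distances from 36.7168°S, 175.2190°E:
B: √((1.6429·111.32)² + (1.9022·89.41)²) = √(33447.884475 + 28925.744411) = 249.7471 km
C: √((-0.2349·111.32)² + (-1.1090·89.41)²) = √(683.773757 + 9831.850859) = 102.5457 km
D: √((-0.5678·111.32)² + (1.6865·89.41)²) = √(3995.187551 + 22737.613545) = 163.5017 km
E: √((-1.3963·111.32)² + (0.7410·89.41)²) = √(24160.386157 + 4389.434833) = 168.9669 km
F: √((0.3450·111.32)² + (2.4074·89.41)²) = √(1474.974749 + 46330.682956) = 218.6450 km
G: √((-0.7365·111.32)² + (0.5317·89.41)²) = √(6721.897684 + 2259.984759) = 94.7728 km
H: √((-0.9044·111.32)² + (2.6155·89.41)²) = √(10136.021024 + 54686.690087) = 254.6030 km
I: √((0.6686·111.32)² + (2.0383·89.41)²) = √(5539.609353 + 33213.022425) = 196.8569 km
J: √((-0.8829·111.32)² + (0.3383·89.41)²) = √(9659.828787 + 914.905388) = 102.8335 km
K: √((1.4961·111.32)² + (-0.6659·89.41)²) = √(27737.520818 + 3544.787614) = 176.8681 km
L: √((-0.1792·111.32)² + (2.6291·89.41)²) = √(397.944408 + 55256.885171) = 235.9128 km
Minimum: G at 94.7728 km.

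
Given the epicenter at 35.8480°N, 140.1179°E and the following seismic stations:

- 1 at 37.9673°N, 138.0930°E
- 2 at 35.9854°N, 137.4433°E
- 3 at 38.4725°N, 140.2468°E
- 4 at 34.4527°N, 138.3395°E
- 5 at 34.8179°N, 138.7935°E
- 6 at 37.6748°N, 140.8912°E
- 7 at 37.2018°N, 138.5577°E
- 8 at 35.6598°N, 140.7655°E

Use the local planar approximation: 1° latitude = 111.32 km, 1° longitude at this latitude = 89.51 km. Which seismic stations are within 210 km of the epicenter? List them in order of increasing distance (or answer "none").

8, 5, 7

Distances from 35.8480°N, 140.1179°E:
1: √((2.1193·111.32)² + (-2.0249·89.51)²) = √(55658.470996 + 32851.127139) = 297.5056 km
2: √((0.1374·111.32)² + (-2.6746·89.51)²) = √(233.948282 + 57314.009957) = 239.8916 km
3: √((2.6245·111.32)² + (0.1289·89.51)²) = √(85357.079949 + 133.121729) = 292.3871 km
4: √((-1.3953·111.32)² + (-1.7784·89.51)²) = √(24125.792252 + 25339.731783) = 222.4085 km
5: √((-1.0301·111.32)² + (-1.3244·89.51)²) = √(13149.376777 + 14053.401641) = 164.9326 km
6: √((1.8268·111.32)² + (0.7733·89.51)²) = √(41355.035807 + 4791.143014) = 214.8166 km
7: √((1.3538·111.32)² + (-1.5602·89.51)²) = √(22712.001848 + 19503.100621) = 205.4631 km
8: √((-0.1882·111.32)² + (0.6476·89.51)²) = √(438.920266 + 3360.135526) = 61.6365 km
Threshold 210 km: 8 (61.6365 km), 5 (164.9326 km), 7 (205.4631 km) are within range.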